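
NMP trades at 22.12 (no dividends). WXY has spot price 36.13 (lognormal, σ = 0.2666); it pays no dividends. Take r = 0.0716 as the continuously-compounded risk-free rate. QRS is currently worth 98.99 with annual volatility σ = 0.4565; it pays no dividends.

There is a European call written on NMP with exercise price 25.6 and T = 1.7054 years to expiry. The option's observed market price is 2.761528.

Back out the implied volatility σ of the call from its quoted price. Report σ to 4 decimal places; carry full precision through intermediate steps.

sigma = 0.2604

At σ = 0.2604 the Black–Scholes value reproduces the quote:
σ√T = 0.2604·√1.7054 = 0.340059
d₁ = (ln(S/K) + (r+σ²/2)T) / (σ√T) = (ln(22.12/25.6) + (0.0716+0.2604²/2)·1.7054) / 0.340059 = (-0.146110 + 0.179927) / 0.340059 = 0.099443
d₂ = d₁ − σ√T = 0.099443 − 0.340059 = -0.240616
e^{−rT} = 0.885054
N(d₁) = 0.539607,  N(d₂) = 0.404926
V = S·N(d₁) − K·e^{−rT}·N(d₂) = 11.936101 − 9.174573 = 2.761528 (equal to the quote); since ∂V/∂σ > 0 for all σ, the implied volatility is unique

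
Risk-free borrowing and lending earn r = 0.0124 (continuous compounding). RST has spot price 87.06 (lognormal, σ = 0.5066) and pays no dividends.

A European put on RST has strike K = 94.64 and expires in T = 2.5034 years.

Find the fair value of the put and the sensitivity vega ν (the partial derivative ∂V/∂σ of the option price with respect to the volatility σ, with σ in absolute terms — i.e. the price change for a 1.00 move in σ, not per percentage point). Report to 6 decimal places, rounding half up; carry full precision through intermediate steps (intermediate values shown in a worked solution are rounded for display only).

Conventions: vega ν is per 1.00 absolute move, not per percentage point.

price = 30.241625
ν = 51.948552

σ√T = 0.5066·√2.5034 = 0.801549
d₁ = (ln(S/K) + (r+σ²/2)T) / (σ√T) = (ln(87.06/94.64) + (0.0124+0.5066²/2)·2.5034) / 0.801549 = (-0.083483 + 0.352283) / 0.801549 = 0.335351
d₂ = d₁ − σ√T = 0.335351 − 0.801549 = -0.466199
e^{−rT} = 0.969435
N(−d₁) = 0.368680,  N(−d₂) = 0.679463
Put price V = K·e^{−rT}·N(−d₂) − S·N(−d₁) = 62.338927 − 32.097302 = 30.241625
φ(d₁) = (1/√(2π))·e^{−d₁²/2} = 0.377129
ν = S·φ(d₁)·√T = 51.948552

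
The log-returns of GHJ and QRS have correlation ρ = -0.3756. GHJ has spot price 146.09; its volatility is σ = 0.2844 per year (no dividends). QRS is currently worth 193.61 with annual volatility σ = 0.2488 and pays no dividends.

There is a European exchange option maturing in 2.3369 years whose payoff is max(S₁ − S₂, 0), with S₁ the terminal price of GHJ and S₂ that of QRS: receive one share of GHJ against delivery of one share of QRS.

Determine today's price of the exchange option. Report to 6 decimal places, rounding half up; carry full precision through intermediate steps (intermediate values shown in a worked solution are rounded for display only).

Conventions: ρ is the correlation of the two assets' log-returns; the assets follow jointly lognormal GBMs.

σ_eff = √(σ₁² + σ₂² − 2ρσ₁σ₂) = √(0.2844² + 0.2488² − 2·-0.3756·0.2844·0.2488) = 0.442650
d₁ = (ln(S₁/S₂) + (q₂ − q₁ + σ_eff²/2)T) / (σ_eff√T) = (ln(146.09/193.61) + (0.0 − 0.0 + 0.097969)·2.3369) / 0.676675 = -0.077849
d₂ = d₁ − σ_eff√T = -0.077849 − 0.676675 = -0.754524
N(d₁) = 0.468974,  N(d₂) = 0.225267
V = S₁·e^{−q₁T}·N(d₁) − S₂·e^{−q₂T}·N(d₂) = 68.512438 − 43.614011 = 24.898427
Key observation: r never enters — measured in units of QRS, the claim is a call on S₁/S₂ struck at 1, so only the dividend yields and σ_eff matter.

exchange price = 24.898427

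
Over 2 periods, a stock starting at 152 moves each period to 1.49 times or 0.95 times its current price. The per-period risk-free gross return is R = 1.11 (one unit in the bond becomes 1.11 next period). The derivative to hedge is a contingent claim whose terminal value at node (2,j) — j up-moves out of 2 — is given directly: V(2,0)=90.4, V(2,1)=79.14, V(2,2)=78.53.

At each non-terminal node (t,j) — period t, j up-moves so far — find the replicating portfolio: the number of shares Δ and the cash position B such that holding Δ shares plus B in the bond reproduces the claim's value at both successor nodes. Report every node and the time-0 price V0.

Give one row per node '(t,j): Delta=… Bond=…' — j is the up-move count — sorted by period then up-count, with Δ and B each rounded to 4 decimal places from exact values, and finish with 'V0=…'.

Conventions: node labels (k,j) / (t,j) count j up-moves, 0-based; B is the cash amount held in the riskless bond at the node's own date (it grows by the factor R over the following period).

(0,0): Delta=-0.0890 Bond=82.2348
(1,0): Delta=-0.1444 Bond=99.2876
(1,1): Delta=-0.0050 Bond=72.2641
V0=68.7139

No-arbitrage ⇒ martingale measure with p* = (R−d)/(u−d) = 0.2963.
Payoffs at expiry: V(2,0)=90.4000, V(2,1)=79.1400, V(2,2)=78.5300
  t=1,j=0: stock 144.4000 → up 215.1560 (V=79.1400), down 137.1800 (V=90.4000). Price 78.4358; hedge Δ=-0.1444, bond B=99.2876.
  t=1,j=1: stock 226.4800 → up 337.4552 (V=78.5300), down 215.1560 (V=79.1400). Price 71.1345; hedge Δ=-0.0050, bond B=72.2641.
  t=0,j=0: stock 152.0000 → up 226.4800 (V=71.1345), down 144.4000 (V=78.4358). Price 68.7139; hedge Δ=-0.0890, bond B=82.2348.
Sanity check at the root: Δ(0,0)·S0 + B(0,0) reproduces V0 = 68.7139.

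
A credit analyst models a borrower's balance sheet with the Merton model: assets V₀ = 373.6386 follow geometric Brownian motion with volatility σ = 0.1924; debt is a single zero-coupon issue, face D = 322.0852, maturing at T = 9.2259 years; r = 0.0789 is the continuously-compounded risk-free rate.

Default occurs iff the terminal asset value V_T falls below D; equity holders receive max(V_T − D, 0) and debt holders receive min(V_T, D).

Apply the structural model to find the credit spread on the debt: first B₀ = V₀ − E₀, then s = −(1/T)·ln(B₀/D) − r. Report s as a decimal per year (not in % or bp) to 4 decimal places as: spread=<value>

spread=0.0028

Apply the equity-as-call identities (strike 322.0852, horizon 9.2259 years):
d₁ = [ln(V₀/D) + (r + σ²/2)T] / (σ√T)
   = [ln(373.6386/322.0852) + (0.0789 + 0.5·0.1924²)·9.2259] / (0.1924·√9.2259)
   = [0.148473 + 0.898685] / 0.584399 = 1.791854
d₂ = d₁ − σ√T = 1.791854 − 0.584399 = 1.207455
N(d₁) = 0.963422,  N(d₂) = 0.886371,  e^(−rT) = 0.482911
E₀ = V₀·N(d₁) − D·e^(−rT)·N(d₂)
   = 373.6386·0.963422 − 322.0852·0.482911·0.886371 = 222.106779
B₀ = V₀ − E₀ = 373.6386 − 222.106779 = 151.531821
spread = −(1/T)·ln(B₀/D) − r = −(1/9.2259)·ln(151.531821/322.0852) − 0.0789 = 0.00282866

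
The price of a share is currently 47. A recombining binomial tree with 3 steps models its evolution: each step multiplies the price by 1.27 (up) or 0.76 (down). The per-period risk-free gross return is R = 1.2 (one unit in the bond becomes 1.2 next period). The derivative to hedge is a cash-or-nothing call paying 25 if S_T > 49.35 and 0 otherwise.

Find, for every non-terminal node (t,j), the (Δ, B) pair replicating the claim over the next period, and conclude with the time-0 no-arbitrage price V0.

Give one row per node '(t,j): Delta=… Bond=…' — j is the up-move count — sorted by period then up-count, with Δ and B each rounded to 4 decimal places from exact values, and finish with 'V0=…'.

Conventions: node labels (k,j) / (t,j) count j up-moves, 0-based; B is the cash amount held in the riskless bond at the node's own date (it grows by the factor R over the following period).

No-arbitrage ⇒ martingale measure with p* = (R−d)/(u−d) = 0.8627.
At maturity the claim pays: V(3,0)=0.0000, V(3,1)=0.0000, V(3,2)=25.0000, V(3,3)=25.0000
Node (2,0) S=27.1472: V=(p*·0.0000+(1−p*)·0.0000)/1.2=0.0000; Δ=(0.0000−0.0000)/(34.4769−20.6319)=0.0000; B=V−Δ·S=0.0000
Node (2,1) S=45.3644: V=(p*·25.0000+(1−p*)·0.0000)/1.2=17.9739; Δ=(25.0000−0.0000)/(57.6128−34.4769)=1.0806; B=V−Δ·S=-31.0458
Node (2,2) S=75.8063: V=(p*·25.0000+(1−p*)·25.0000)/1.2=20.8333; Δ=(25.0000−25.0000)/(96.2740−57.6128)=0.0000; B=V−Δ·S=20.8333
Node (1,0) S=35.7200: V=(p*·17.9739+(1−p*)·0.0000)/1.2=12.9224; Δ=(17.9739−0.0000)/(45.3644−27.1472)=0.9866; B=V−Δ·S=-22.3205
Node (1,1) S=59.6900: V=(p*·20.8333+(1−p*)·17.9739)/1.2=17.0340; Δ=(20.8333−17.9739)/(75.8063−45.3644)=0.0939; B=V−Δ·S=11.4272
Node (0,0) S=47.0000: V=(p*·17.0340+(1−p*)·12.9224)/1.2=13.7248; Δ=(17.0340−12.9224)/(59.6900−35.7200)=0.1715; B=V−Δ·S=5.6627
As a check, the time-0 holding Δ(0,0)·S0 + B(0,0) comes to 13.7248 — exactly V0.

(0,0): Delta=0.1715 Bond=5.6627
(1,0): Delta=0.9866 Bond=-22.3205
(1,1): Delta=0.0939 Bond=11.4272
(2,0): Delta=0.0000 Bond=0.0000
(2,1): Delta=1.0806 Bond=-31.0458
(2,2): Delta=0.0000 Bond=20.8333
V0=13.7248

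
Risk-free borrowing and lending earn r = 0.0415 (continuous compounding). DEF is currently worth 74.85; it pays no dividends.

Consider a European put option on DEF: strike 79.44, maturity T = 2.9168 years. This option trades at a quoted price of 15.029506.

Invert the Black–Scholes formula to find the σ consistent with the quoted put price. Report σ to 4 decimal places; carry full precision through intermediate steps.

At σ = 0.3524 the Black–Scholes value reproduces the quote:
σ√T = 0.3524·√2.9168 = 0.601851
d₁ = (ln(S/K) + (r+σ²/2)T) / (σ√T) = (ln(74.85/79.44) + (0.0415+0.3524²/2)·2.9168) / 0.601851 = (-0.059516 + 0.302160) / 0.601851 = 0.403162
d₂ = d₁ − σ√T = 0.403162 − 0.601851 = -0.198689
e^{−rT} = 0.885992
N(−d₁) = 0.343414,  N(−d₂) = 0.578747
V = K·e^{−rT}·N(−d₂) − S·N(−d₁) = 40.734073 − 25.704567 = 15.029506 (the quoted price), and the Black–Scholes price is strictly increasing in σ, so σ is unique

sigma = 0.3524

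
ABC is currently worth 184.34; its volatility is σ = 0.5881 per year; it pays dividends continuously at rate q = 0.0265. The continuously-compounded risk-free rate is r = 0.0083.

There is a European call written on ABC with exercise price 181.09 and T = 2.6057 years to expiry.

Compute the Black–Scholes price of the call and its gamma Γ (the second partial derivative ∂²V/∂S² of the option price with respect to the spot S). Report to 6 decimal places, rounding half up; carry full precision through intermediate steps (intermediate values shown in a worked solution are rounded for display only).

price = 61.175578
Γ = 0.001928

σ√T = 0.5881·√2.6057 = 0.949322
d₁ = (ln(S/K) + (r−q+σ²/2)T) / (σ√T) = (ln(184.34/181.09) + (0.0083−0.0265+0.5881²/2)·2.6057) / 0.949322 = (0.017788 + 0.403182) / 0.949322 = 0.443443
d₂ = d₁ − σ√T = 0.443443 − 0.949322 = -0.505879
e^{−rT} = 0.978605
e^{−qT} = 0.933279
N(d₁) = 0.671277,  N(d₂) = 0.306471
Call price V = S·e^{−qT}·N(d₁) − K·e^{−rT}·N(d₂) = 115.486977 − 54.311399 = 61.175578
φ(d₁) = (1/√(2π))·e^{−d₁²/2} = 0.361585
Γ = e^{−qT}·φ(d₁) / (S·σ·√T) = 0.001928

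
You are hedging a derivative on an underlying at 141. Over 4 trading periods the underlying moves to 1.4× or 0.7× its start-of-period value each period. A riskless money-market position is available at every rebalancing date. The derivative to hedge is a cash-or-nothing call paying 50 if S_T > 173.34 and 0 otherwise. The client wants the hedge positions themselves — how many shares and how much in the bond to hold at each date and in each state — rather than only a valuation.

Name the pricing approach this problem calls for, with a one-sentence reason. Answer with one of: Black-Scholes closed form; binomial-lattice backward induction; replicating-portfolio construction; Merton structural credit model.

framework: replicating-portfolio construction

Key observation: a price alone would not answer the question — the per-node share/bond construction on the spot-141, 1.4/0.7 tree is required, and only the replicating-portfolio method yields it.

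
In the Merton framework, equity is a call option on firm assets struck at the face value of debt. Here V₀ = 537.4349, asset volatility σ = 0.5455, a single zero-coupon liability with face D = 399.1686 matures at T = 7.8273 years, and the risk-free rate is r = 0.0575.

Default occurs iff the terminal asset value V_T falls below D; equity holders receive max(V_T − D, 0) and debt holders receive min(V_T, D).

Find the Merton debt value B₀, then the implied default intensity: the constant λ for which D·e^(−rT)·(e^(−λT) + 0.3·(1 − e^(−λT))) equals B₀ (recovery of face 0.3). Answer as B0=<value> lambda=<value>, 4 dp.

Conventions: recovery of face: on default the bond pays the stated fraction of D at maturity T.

B0=156.3440 lambda=0.1023

Apply the equity-as-call identities (strike 399.1686, horizon 7.8273 years):
d₁ = [ln(V₀/D) + (r + σ²/2)T] / (σ√T)
   = [ln(537.4349/399.1686) + (0.0575 + 0.5·0.5455²)·7.8273] / (0.5455·√7.8273)
   = [0.297424 + 1.614656] / 1.526162 = 1.252868
d₂ = d₁ − σ√T = 1.252868 − 1.526162 = -0.273295
N(d₁) = 0.894873,  N(d₂) = 0.392313,  e^(−rT) = 0.637584
E₀ = V₀·N(d₁) − D·e^(−rT)·N(d₂)
   = 537.4349·0.894873 − 399.1686·0.637584·0.392313 = 381.090944
B₀ = V₀ − E₀ = 537.4349 − 381.090944 = 156.343956
e^(−λT) = (B₀·e^(rT)/D − 0.3)/(1 − 0.3) = (156.3440·1.568422/399.1686 − 0.3)/0.7 = 0.44901443
λ = −ln(0.44901443)/7.8273 = 0.102296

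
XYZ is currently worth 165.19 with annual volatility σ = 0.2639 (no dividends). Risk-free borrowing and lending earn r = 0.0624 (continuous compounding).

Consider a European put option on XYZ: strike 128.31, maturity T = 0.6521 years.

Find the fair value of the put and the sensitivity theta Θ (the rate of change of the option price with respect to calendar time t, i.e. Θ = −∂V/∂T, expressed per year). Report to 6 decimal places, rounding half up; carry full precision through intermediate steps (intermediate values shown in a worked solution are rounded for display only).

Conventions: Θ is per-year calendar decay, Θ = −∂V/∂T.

σ√T = 0.2639·√0.6521 = 0.213106
d₁ = (ln(S/K) + (r+σ²/2)T) / (σ√T) = (ln(165.19/128.31) + (0.0624+0.2639²/2)·0.6521) / 0.213106 = (0.252647 + 0.063398) / 0.213106 = 1.483040
d₂ = d₁ − σ√T = 1.483040 − 0.213106 = 1.269934
e^{−rT} = 0.960126
N(−d₁) = 0.069032,  N(−d₂) = 0.102054
Put price V = K·e^{−rT}·N(−d₂) − S·N(−d₁) = 12.572429 − 11.403377 = 1.169052
φ(d₁) = (1/√(2π))·e^{−d₁²/2} = 0.132836
Θ = −S·φ(d₁)·σ/(2√T) + r·K·e^{−rT}·N(−d₂) = −3.585509 + 0.784520 = -2.800989

price = 1.169052
Θ = -2.800989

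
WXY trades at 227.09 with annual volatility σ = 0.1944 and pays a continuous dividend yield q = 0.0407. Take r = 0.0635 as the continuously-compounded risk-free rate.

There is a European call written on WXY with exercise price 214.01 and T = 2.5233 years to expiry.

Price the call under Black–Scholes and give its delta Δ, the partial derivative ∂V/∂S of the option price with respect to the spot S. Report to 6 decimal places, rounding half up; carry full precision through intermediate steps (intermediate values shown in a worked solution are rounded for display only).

σ√T = 0.1944·√2.5233 = 0.308802
d₁ = (ln(S/K) + (r−q+σ²/2)T) / (σ√T) = (ln(227.09/214.01) + (0.0635−0.0407+0.1944²/2)·2.5233) / 0.308802 = (0.059324 + 0.105211) / 0.308802 = 0.532814
d₂ = d₁ − σ√T = 0.532814 − 0.308802 = 0.224012
e^{−rT} = 0.851948
e^{−qT} = 0.902399
N(d₁) = 0.702919,  N(d₂) = 0.588626
Call price V = S·e^{−qT}·N(d₁) − K·e^{−rT}·N(d₂) = 144.046253 − 107.321493 = 36.724760
Δ = e^{−qT}·N(d₁) = 0.634313

price = 36.724760
Δ = 0.634313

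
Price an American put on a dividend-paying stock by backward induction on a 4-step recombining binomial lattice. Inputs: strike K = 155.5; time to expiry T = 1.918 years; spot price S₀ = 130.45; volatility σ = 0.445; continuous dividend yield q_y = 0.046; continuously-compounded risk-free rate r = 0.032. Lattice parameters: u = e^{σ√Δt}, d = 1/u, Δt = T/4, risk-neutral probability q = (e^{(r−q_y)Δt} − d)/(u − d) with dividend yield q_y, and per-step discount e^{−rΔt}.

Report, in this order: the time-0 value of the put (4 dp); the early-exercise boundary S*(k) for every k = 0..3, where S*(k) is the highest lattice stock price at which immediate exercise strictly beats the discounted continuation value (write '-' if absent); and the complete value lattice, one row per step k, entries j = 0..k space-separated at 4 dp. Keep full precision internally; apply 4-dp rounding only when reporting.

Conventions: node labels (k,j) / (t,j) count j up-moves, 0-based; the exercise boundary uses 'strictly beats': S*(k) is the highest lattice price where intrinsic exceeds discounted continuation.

price = 48.8030
boundary = - - 70.4358 95.8559
tree:
48.8030
65.5981 26.7481
85.0642 40.3738 8.3740
103.7432 59.6441 14.4834 0.0000
117.4686 85.0642 25.0500 0.0000 0.0000

Δt=0.47950, u=1.36090, d=0.73481, q=0.41288, disc=e^(-rΔt)=0.98477
k=4 terminal: V=max(K-S,0) → 117.4686 85.0642 25.0500 0.0000 0.0000
k=3: j=0 S=51.7568 intr=103.7432 cont=102.5045 V=103.7432[EX]; j=1 S=95.8559 intr=59.6441 cont=59.3675 V=59.6441[EX]; j=2 S=177.5291 intr=0.0000 cont=14.4834 V=14.4834[hold]; j=3 S=328.7913 intr=0.0000 cont=0.0000 V=0.0000[hold]  S*(3)=95.8559
k=2: j=0 S=70.4358 intr=85.0642 cont=84.2330 V=85.0642[EX]; j=1 S=130.4500 intr=25.0500 cont=40.3738 V=40.3738[hold]; j=2 S=241.5989 intr=0.0000 cont=8.3740 V=8.3740[hold]  S*(2)=70.4358
k=1: j=0 S=95.8559 intr=59.6441 cont=65.5981 V=65.5981[hold]; j=1 S=177.5291 intr=0.0000 cont=26.7481 V=26.7481[hold]  S*(1)=-
k=0: j=0 S=130.4500 intr=25.0500 cont=48.8030 V=48.8030[hold]  S*(0)=-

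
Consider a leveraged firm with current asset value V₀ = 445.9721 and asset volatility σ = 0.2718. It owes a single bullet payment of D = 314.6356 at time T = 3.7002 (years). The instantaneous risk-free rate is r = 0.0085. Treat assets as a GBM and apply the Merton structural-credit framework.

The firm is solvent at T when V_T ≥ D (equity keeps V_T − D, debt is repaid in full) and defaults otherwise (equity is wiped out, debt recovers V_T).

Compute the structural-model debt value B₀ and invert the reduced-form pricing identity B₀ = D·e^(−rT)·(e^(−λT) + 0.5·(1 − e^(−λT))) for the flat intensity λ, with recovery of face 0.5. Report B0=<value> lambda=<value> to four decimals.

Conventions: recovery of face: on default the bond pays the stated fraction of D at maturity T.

B0=279.1102 lambda=0.0501

Work the structural quantities from V₀ = 445.9721 against face 314.6356:
d₁ = [ln(V₀/D) + (r + σ²/2)T] / (σ√T)
   = [ln(445.9721/314.6356) + (0.0085 + 0.5·0.2718²)·3.7002] / (0.2718·√3.7002)
   = [0.348841 + 0.168128] / 0.522832 = 0.988787
d₂ = d₁ − σ√T = 0.988787 − 0.522832 = 0.465955
N(d₁) = 0.838616,  N(d₂) = 0.679376,  e^(−rT) = 0.969038
E₀ = V₀·N(d₁) − D·e^(−rT)·N(d₂)
   = 445.9721·0.838616 − 314.6356·0.969038·0.679376 = 166.861907
B₀ = V₀ − E₀ = 445.9721 − 166.861907 = 279.110193
e^(−λT) = (B₀·e^(rT)/D − 0.5)/(1 − 0.5) = (279.1102·1.031952/314.6356 − 0.5)/0.5 = 0.83086846
λ = −ln(0.83086846)/3.7002 = 0.050074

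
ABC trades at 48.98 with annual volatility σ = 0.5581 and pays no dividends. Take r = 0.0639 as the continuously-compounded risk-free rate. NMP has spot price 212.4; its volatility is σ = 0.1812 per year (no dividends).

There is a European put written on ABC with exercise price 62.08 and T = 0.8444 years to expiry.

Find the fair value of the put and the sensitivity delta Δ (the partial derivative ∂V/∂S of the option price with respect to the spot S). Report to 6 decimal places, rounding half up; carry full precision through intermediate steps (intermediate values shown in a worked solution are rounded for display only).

price = 16.497803
Δ = -0.540033

σ√T = 0.5581·√0.8444 = 0.512845
d₁ = (ln(S/K) + (r+σ²/2)T) / (σ√T) = (ln(48.98/62.08) + (0.0639+0.5581²/2)·0.8444) / 0.512845 = (-0.237012 + 0.185462) / 0.512845 = -0.100517
d₂ = d₁ − σ√T = -0.100517 − 0.512845 = -0.613362
e^{−rT} = 0.947473
N(−d₁) = 0.540033,  N(−d₂) = 0.730182
Put price V = K·e^{−rT}·N(−d₂) − S·N(−d₁) = 42.948623 − 26.450820 = 16.497803
Δ = −N(−d₁) = -0.540033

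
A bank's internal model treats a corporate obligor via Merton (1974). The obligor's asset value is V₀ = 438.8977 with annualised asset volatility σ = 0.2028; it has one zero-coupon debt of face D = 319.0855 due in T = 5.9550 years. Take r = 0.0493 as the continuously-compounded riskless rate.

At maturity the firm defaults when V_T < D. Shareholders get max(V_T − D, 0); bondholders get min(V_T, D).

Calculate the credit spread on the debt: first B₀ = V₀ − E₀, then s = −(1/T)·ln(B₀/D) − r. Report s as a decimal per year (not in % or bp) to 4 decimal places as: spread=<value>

Apply the equity-as-call identities (strike 319.0855, horizon 5.9550 years):
d₁ = [ln(V₀/D) + (r + σ²/2)T] / (σ√T)
   = [ln(438.8977/319.0855) + (0.0493 + 0.5·0.2028²)·5.9550] / (0.2028·√5.9550)
   = [0.318807 + 0.416040] / 0.494890 = 1.484869
d₂ = d₁ − σ√T = 1.484869 − 0.494890 = 0.989978
N(d₁) = 0.931211,  N(d₂) = 0.838908,  e^(−rT) = 0.745588
E₀ = V₀·N(d₁) − D·e^(−rT)·N(d₂)
   = 438.8977·0.931211 − 319.0855·0.745588·0.838908 = 209.124669
B₀ = V₀ − E₀ = 438.8977 − 209.124669 = 229.773031
spread = −(1/T)·ln(B₀/D) − r = −(1/5.9550)·ln(229.773031/319.0855) − 0.0493 = 0.00584141

spread=0.0058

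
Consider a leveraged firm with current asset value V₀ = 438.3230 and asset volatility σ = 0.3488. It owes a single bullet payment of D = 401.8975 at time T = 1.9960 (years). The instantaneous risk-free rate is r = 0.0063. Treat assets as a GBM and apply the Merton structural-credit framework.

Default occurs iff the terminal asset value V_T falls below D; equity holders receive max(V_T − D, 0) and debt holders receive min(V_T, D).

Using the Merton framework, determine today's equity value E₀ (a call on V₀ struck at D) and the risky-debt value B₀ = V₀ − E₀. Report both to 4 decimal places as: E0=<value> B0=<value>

Equity is a call on the firm's assets struck at D = 401.8975:
d₁ = [ln(V₀/D) + (r + σ²/2)T] / (σ√T)
   = [ln(438.3230/401.8975) + (0.0063 + 0.5·0.3488²)·1.9960] / (0.3488·√1.9960)
   = [0.086759 + 0.133993] / 0.492784 = 0.447969
d₂ = d₁ − σ√T = 0.447969 − 0.492784 = -0.044815
N(d₁) = 0.672912,  N(d₂) = 0.482127,  e^(−rT) = 0.987504
E₀ = V₀·N(d₁) − D·e^(−rT)·N(d₂)
   = 438.3230·0.672912 − 401.8975·0.987504·0.482127 = 103.608447
B₀ = V₀ − E₀ = 438.3230 − 103.608447 = 334.714553

E0=103.6084 B0=334.7146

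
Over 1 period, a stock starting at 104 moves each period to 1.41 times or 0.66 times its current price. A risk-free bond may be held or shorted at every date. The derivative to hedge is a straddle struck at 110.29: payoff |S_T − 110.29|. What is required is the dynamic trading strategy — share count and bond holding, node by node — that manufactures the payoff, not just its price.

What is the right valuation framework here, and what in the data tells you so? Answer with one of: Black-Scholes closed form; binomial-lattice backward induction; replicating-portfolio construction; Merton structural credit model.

Key observation: the task asks for the hedge itself — share and bond holdings at every node of the 1-period tree on spot 104 with factors 1.41/0.66 — which is exactly what the replicating-portfolio construction produces.

framework: replicating-portfolio construction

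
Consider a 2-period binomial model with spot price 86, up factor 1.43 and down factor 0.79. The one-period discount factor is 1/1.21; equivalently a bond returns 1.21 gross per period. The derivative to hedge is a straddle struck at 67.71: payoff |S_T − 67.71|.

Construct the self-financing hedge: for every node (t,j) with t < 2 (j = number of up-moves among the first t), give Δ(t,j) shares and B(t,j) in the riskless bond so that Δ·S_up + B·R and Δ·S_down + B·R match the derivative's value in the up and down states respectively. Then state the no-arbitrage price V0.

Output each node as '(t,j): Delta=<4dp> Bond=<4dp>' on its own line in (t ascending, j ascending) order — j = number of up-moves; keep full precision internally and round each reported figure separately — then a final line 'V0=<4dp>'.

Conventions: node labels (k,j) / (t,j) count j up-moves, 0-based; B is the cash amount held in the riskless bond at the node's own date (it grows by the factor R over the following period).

Since d<R<u, set p* = (R−d)/(u−d) = 0.6562; price each node as the discounted p*-expectation of its children.
Terminal payoffs: V(2,0)=14.0374, V(2,1)=29.4442, V(2,2)=108.1514
(1,0): S=67.9400. Δ = (V_up−V_dn)/(S_up−S_dn) = (29.4442−14.0374)/(97.1542−53.6726) = 0.3543. V = [p*·29.4442 + (1−p*)·14.0374]/1.21 = 19.9571. B = V − Δ·S = -4.1160.
(1,1): S=122.9800. Δ = (V_up−V_dn)/(S_up−S_dn) = (108.1514−29.4442)/(175.8614−97.1542) = 1.0000. V = [p*·108.1514 + (1−p*)·29.4442]/1.21 = 67.0213. B = V − Δ·S = -55.9587.
(0,0): S=86.0000. Δ = (V_up−V_dn)/(S_up−S_dn) = (67.0213−19.9571)/(122.9800−67.9400) = 0.8551. V = [p*·67.0213 + (1−p*)·19.9571]/1.21 = 42.0190. B = V − Δ·S = -31.5188.
Verification: the root portfolio costs Δ(0,0)·S0 + B(0,0) = 42.0190, matching V0.

(0,0): Delta=0.8551 Bond=-31.5188
(1,0): Delta=0.3543 Bond=-4.1160
(1,1): Delta=1.0000 Bond=-55.9587
V0=42.0190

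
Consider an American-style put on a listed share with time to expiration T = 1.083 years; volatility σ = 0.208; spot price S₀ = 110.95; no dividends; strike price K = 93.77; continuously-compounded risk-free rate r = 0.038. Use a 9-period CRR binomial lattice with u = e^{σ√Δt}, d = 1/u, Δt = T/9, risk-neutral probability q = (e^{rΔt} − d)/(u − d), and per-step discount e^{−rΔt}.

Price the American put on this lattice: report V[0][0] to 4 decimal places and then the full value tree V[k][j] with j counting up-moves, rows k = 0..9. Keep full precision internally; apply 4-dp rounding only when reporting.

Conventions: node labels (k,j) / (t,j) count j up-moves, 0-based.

price = 2.1103
tree:
2.1103
3.3631 0.9431
5.2365 1.6196 0.3111
7.9334 2.7302 0.5827 0.0568
11.6358 4.4993 1.0798 0.1174 0.0000
16.4221 7.2085 1.9746 0.2424 0.0000 0.0000
21.8065 11.1410 3.5502 0.5008 0.0000 0.0000 0.0000
26.8160 16.4221 6.2410 1.0345 0.0000 0.0000 0.0000 0.0000
31.4767 21.8065 10.6350 2.1371 0.0000 0.0000 0.0000 0.0000 0.0000
35.8131 26.8160 16.4221 4.4148 0.0000 0.0000 0.0000 0.0000 0.0000 0.0000

Δt=0.12033  u=1.07482  d=0.93039  q=0.51370  discount=0.99544
step 9 (expiry): payoffs max(K−S,0) = 35.8131 26.8160 16.4221 4.4148 0.0000 0.0000 0.0000 0.0000 0.0000 0.0000
k=8: (k=8,j=0): S=62.2933, K−S=31.4767, hold=31.0489 ⇒ V=31.4767 exercise | (k=8,j=1): S=71.9635, K−S=21.8065, hold=21.3786 ⇒ V=21.8065 exercise | (k=8,j=2): S=83.1350, K−S=10.6350, hold=10.2072 ⇒ V=10.6350 exercise | (k=8,j=3): S=96.0408, K−S=0.0000, hold=2.1371 ⇒ V=2.1371 continue | (k=8,j=4): S=110.9500, K−S=0.0000, hold=0.0000 ⇒ V=0.0000 continue | (k=8,j=5): S=128.1737, K−S=0.0000, hold=0.0000 ⇒ V=0.0000 continue | (k=8,j=6): S=148.0712, K−S=0.0000, hold=0.0000 ⇒ V=0.0000 continue | (k=8,j=7): S=171.0575, K−S=0.0000, hold=0.0000 ⇒ V=0.0000 continue | (k=8,j=8): S=197.6121, K−S=0.0000, hold=0.0000 ⇒ V=0.0000 continue
k=7: (k=7,j=0): S=66.9540, K−S=26.8160, hold=26.3882 ⇒ V=26.8160 exercise | (k=7,j=1): S=77.3479, K−S=16.4221, hold=15.9943 ⇒ V=16.4221 exercise | (k=7,j=2): S=89.3552, K−S=4.4148, hold=6.2410 ⇒ V=6.2410 continue | (k=7,j=3): S=103.2266, K−S=0.0000, hold=1.0345 ⇒ V=1.0345 continue | (k=7,j=4): S=119.2513, K−S=0.0000, hold=0.0000 ⇒ V=0.0000 continue | (k=7,j=5): S=137.7637, K−S=0.0000, hold=0.0000 ⇒ V=0.0000 continue | (k=7,j=6): S=159.1499, K−S=0.0000, hold=0.0000 ⇒ V=0.0000 continue | (k=7,j=7): S=183.8560, K−S=0.0000, hold=0.0000 ⇒ V=0.0000 continue
k=6: (k=6,j=0): S=71.9635, K−S=21.8065, hold=21.3786 ⇒ V=21.8065 exercise | (k=6,j=1): S=83.1350, K−S=10.6350, hold=11.1410 ⇒ V=11.1410 continue | (k=6,j=2): S=96.0408, K−S=0.0000, hold=3.5502 ⇒ V=3.5502 continue | (k=6,j=3): S=110.9500, K−S=0.0000, hold=0.5008 ⇒ V=0.5008 continue | (k=6,j=4): S=128.1737, K−S=0.0000, hold=0.0000 ⇒ V=0.0000 continue | (k=6,j=5): S=148.0712, K−S=0.0000, hold=0.0000 ⇒ V=0.0000 continue | (k=6,j=6): S=171.0575, K−S=0.0000, hold=0.0000 ⇒ V=0.0000 continue
k=5: (k=5,j=0): S=77.3479, K−S=16.4221, hold=16.2531 ⇒ V=16.4221 exercise | (k=5,j=1): S=89.3552, K−S=4.4148, hold=7.2085 ⇒ V=7.2085 continue | (k=5,j=2): S=103.2266, K−S=0.0000, hold=1.9746 ⇒ V=1.9746 continue | (k=5,j=3): S=119.2513, K−S=0.0000, hold=0.2424 ⇒ V=0.2424 continue | (k=5,j=4): S=137.7637, K−S=0.0000, hold=0.0000 ⇒ V=0.0000 continue | (k=5,j=5): S=159.1499, K−S=0.0000, hold=0.0000 ⇒ V=0.0000 continue
k=4: (k=4,j=0): S=83.1350, K−S=10.6350, hold=11.6358 ⇒ V=11.6358 continue | (k=4,j=1): S=96.0408, K−S=0.0000, hold=4.4993 ⇒ V=4.4993 continue | (k=4,j=2): S=110.9500, K−S=0.0000, hold=1.0798 ⇒ V=1.0798 continue | (k=4,j=3): S=128.1737, K−S=0.0000, hold=0.1174 ⇒ V=0.1174 continue | (k=4,j=4): S=148.0712, K−S=0.0000, hold=0.0000 ⇒ V=0.0000 continue
k=3: (k=3,j=0): S=89.3552, K−S=4.4148, hold=7.9334 ⇒ V=7.9334 continue | (k=3,j=1): S=103.2266, K−S=0.0000, hold=2.7302 ⇒ V=2.7302 continue | (k=3,j=2): S=119.2513, K−S=0.0000, hold=0.5827 ⇒ V=0.5827 continue | (k=3,j=3): S=137.7637, K−S=0.0000, hold=0.0568 ⇒ V=0.0568 continue
k=2: (k=2,j=0): S=96.0408, K−S=0.0000, hold=5.2365 ⇒ V=5.2365 continue | (k=2,j=1): S=110.9500, K−S=0.0000, hold=1.6196 ⇒ V=1.6196 continue | (k=2,j=2): S=128.1737, K−S=0.0000, hold=0.3111 ⇒ V=0.3111 continue
k=1: (k=1,j=0): S=103.2266, K−S=0.0000, hold=3.3631 ⇒ V=3.3631 continue | (k=1,j=1): S=119.2513, K−S=0.0000, hold=0.9431 ⇒ V=0.9431 continue
k=0: (k=0,j=0): S=110.9500, K−S=0.0000, hold=2.1103 ⇒ V=2.1103 continue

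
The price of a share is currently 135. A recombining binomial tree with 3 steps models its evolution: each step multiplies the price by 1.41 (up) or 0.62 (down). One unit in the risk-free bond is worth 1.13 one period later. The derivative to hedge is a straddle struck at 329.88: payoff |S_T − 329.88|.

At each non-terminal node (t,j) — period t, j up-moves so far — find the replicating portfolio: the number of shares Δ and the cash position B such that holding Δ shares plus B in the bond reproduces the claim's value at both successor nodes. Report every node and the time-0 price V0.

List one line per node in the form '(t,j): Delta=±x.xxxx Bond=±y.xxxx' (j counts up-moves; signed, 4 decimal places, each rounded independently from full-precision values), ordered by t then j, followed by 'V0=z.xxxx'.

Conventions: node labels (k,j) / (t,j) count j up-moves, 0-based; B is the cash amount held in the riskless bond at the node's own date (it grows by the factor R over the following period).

(0,0): Delta=-0.7028 Bond=206.6105
(1,0): Delta=-1.0000 Bond=258.3444
(1,1): Delta=-0.6311 Bond=219.8132
(2,0): Delta=-1.0000 Bond=291.9292
(2,1): Delta=-1.0000 Bond=291.9292
(2,2): Delta=-0.5420 Bond=224.4844
V0=111.7308

Risk-neutral probability p* = (R−d)/(u−d) = (1.13−0.62)/(1.41−0.62) = 0.6456.
Payoffs at expiry: V(3,0)=297.7057, V(3,1)=256.7095, V(3,2)=163.4760, V(3,3)=48.5548
  t=2,j=0: stock 51.8940 → up 73.1705 (V=256.7095), down 32.1743 (V=297.7057). Price 240.0352; hedge Δ=-1.0000, bond B=291.9292.
  t=2,j=1: stock 118.0170 → up 166.4040 (V=163.4760), down 73.1705 (V=256.7095). Price 173.9122; hedge Δ=-1.0000, bond B=291.9292.
  t=2,j=2: stock 268.3935 → up 378.4348 (V=48.5548), down 166.4040 (V=163.4760). Price 79.0145; hedge Δ=-0.5420, bond B=224.4844.
  t=1,j=0: stock 83.7000 → up 118.0170 (V=173.9122), down 51.8940 (V=240.0352). Price 174.6444; hedge Δ=-1.0000, bond B=258.3444.
  t=1,j=1: stock 190.3500 → up 268.3935 (V=79.0145), down 118.0170 (V=173.9122). Price 99.6895; hedge Δ=-0.6311, bond B=219.8132.
  t=0,j=0: stock 135.0000 → up 190.3500 (V=99.6895), down 83.7000 (V=174.6444). Price 111.7308; hedge Δ=-0.7028, bond B=206.6105.
As a check, the time-0 holding Δ(0,0)·S0 + B(0,0) comes to 111.7308 — exactly V0.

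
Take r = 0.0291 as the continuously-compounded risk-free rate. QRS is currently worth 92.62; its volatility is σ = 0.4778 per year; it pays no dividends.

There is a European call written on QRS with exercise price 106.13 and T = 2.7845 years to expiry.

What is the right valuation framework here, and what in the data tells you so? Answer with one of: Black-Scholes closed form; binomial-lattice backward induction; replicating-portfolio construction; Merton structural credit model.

Key observation: a European claim on QRS (strike 106.13) — a lognormal (GBM) underlying with constant rate and volatility — has an exact closed-form value; no lattice or capital structure is involved.

framework: Black-Scholes closed form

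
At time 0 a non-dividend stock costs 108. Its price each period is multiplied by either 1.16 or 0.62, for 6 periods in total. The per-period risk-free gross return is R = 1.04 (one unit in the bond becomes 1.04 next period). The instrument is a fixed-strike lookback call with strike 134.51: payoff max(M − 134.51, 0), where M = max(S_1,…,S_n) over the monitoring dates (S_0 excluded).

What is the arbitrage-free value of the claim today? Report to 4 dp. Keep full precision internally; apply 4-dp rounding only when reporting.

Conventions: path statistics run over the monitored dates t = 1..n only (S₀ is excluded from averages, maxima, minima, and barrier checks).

price = 35.6182

With p* = (R−d)/(u−d) = 0.7778, sum probability × payoff across the paths and divide by R^6.
Enumerate all 2^6 = 64 price paths (U = up ×1.16, D = down ×0.62); each path with k up-moves has probability p*^k·(1−p*)^(6−k).
DDDDDD: M=66.9600, payoff=0.0000, prob=0.000120
UDDDDD: M=125.2800, payoff=0.0000, prob=0.000421
DUDDDD: M=77.6736, payoff=0.0000, prob=0.000421
UUDDDD: M=145.3248, payoff=10.8148, prob=0.001475
DDUDDD: M=66.9600, payoff=0.0000, prob=0.000421
UDUDDD: M=125.2800, payoff=0.0000, prob=0.001475
DUUDDD: M=90.1014, payoff=0.0000, prob=0.001475
UUUDDD: M=168.5768, payoff=34.0668, prob=0.005163
DDDUDD: M=66.9600, payoff=0.0000, prob=0.000421
UDDUDD: M=125.2800, payoff=0.0000, prob=0.001475
DUDUDD: M=77.6736, payoff=0.0000, prob=0.001475
UUDUDD: M=145.3248, payoff=10.8148, prob=0.005163
DDUUDD: M=66.9600, payoff=0.0000, prob=0.001475
UDUUDD: M=125.2800, payoff=0.0000, prob=0.005163
DUUUDD: M=104.5176, payoff=0.0000, prob=0.005163
UUUUDD: M=195.5491, payoff=61.0391, prob=0.018072
DDDDUD: M=66.9600, payoff=0.0000, prob=0.000421
UDDDUD: M=125.2800, payoff=0.0000, prob=0.001475
DUDDUD: M=77.6736, payoff=0.0000, prob=0.001475
UUDDUD: M=145.3248, payoff=10.8148, prob=0.005163
DDUDUD: M=66.9600, payoff=0.0000, prob=0.001475
UDUDUD: M=125.2800, payoff=0.0000, prob=0.005163
DUUDUD: M=90.1014, payoff=0.0000, prob=0.005163
UUUDUD: M=168.5768, payoff=34.0668, prob=0.018072
DDDUUD: M=66.9600, payoff=0.0000, prob=0.001475
UDDUUD: M=125.2800, payoff=0.0000, prob=0.005163
DUDUUD: M=77.6736, payoff=0.0000, prob=0.005163
UUDUUD: M=145.3248, payoff=10.8148, prob=0.018072
DDUUUD: M=66.9600, payoff=0.0000, prob=0.005163
UDUUUD: M=125.2800, payoff=0.0000, prob=0.018072
DUUUUD: M=121.2404, payoff=0.0000, prob=0.018072
UUUUUD: M=226.8369, payoff=92.3269, prob=0.063251
DDDDDU: M=66.9600, payoff=0.0000, prob=0.000421
UDDDDU: M=125.2800, payoff=0.0000, prob=0.001475
DUDDDU: M=77.6736, payoff=0.0000, prob=0.001475
UUDDDU: M=145.3248, payoff=10.8148, prob=0.005163
DDUDDU: M=66.9600, payoff=0.0000, prob=0.001475
UDUDDU: M=125.2800, payoff=0.0000, prob=0.005163
DUUDDU: M=90.1014, payoff=0.0000, prob=0.005163
UUUDDU: M=168.5768, payoff=34.0668, prob=0.018072
DDDUDU: M=66.9600, payoff=0.0000, prob=0.001475
UDDUDU: M=125.2800, payoff=0.0000, prob=0.005163
DUDUDU: M=77.6736, payoff=0.0000, prob=0.005163
UUDUDU: M=145.3248, payoff=10.8148, prob=0.018072
DDUUDU: M=66.9600, payoff=0.0000, prob=0.005163
UDUUDU: M=125.2800, payoff=0.0000, prob=0.018072
DUUUDU: M=104.5176, payoff=0.0000, prob=0.018072
UUUUDU: M=195.5491, payoff=61.0391, prob=0.063251
DDDDUU: M=66.9600, payoff=0.0000, prob=0.001475
UDDDUU: M=125.2800, payoff=0.0000, prob=0.005163
DUDDUU: M=77.6736, payoff=0.0000, prob=0.005163
UUDDUU: M=145.3248, payoff=10.8148, prob=0.018072
DDUDUU: M=66.9600, payoff=0.0000, prob=0.005163
UDUDUU: M=125.2800, payoff=0.0000, prob=0.018072
DUUDUU: M=90.1014, payoff=0.0000, prob=0.018072
UUUDUU: M=168.5768, payoff=34.0668, prob=0.063251
DDDUUU: M=66.9600, payoff=0.0000, prob=0.005163
UDDUUU: M=125.2800, payoff=0.0000, prob=0.018072
DUDUUU: M=77.6736, payoff=0.0000, prob=0.018072
UUDUUU: M=145.3248, payoff=10.8148, prob=0.063251
DDUUUU: M=75.1691, payoff=0.0000, prob=0.018072
UDUUUU: M=140.6389, payoff=6.1289, prob=0.063251
DUUUUU: M=140.6389, payoff=6.1289, prob=0.063251
UUUUUU: M=263.1308, payoff=128.6208, prob=0.221377
Price = Σ prob·payoff / R^6 = 45.068386 / 1.265319 = 35.6182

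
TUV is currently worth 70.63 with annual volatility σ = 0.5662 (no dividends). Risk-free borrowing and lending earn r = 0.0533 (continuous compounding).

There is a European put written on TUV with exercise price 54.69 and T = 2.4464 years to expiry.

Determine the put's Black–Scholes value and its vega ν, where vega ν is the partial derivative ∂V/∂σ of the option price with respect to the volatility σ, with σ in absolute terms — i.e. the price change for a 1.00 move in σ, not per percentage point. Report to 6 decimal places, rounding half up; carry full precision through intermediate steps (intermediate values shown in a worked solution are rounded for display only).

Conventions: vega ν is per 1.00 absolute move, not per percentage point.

σ√T = 0.5662·√2.4464 = 0.885592
d₁ = (ln(S/K) + (r+σ²/2)T) / (σ√T) = (ln(70.63/54.69) + (0.0533+0.5662²/2)·2.4464) / 0.885592 = (0.255774 + 0.522530) / 0.885592 = 0.878851
d₂ = d₁ − σ√T = 0.878851 − 0.885592 = -0.006740
e^{−rT} = 0.877750
N(−d₁) = 0.189741,  N(−d₂) = 0.502689
Put price V = K·e^{−rT}·N(−d₂) − S·N(−d₁) = 24.131165 − 13.401401 = 10.729765
φ(d₁) = (1/√(2π))·e^{−d₁²/2} = 0.271138
ν = S·φ(d₁)·√T = 29.953174

price = 10.729765
ν = 29.953174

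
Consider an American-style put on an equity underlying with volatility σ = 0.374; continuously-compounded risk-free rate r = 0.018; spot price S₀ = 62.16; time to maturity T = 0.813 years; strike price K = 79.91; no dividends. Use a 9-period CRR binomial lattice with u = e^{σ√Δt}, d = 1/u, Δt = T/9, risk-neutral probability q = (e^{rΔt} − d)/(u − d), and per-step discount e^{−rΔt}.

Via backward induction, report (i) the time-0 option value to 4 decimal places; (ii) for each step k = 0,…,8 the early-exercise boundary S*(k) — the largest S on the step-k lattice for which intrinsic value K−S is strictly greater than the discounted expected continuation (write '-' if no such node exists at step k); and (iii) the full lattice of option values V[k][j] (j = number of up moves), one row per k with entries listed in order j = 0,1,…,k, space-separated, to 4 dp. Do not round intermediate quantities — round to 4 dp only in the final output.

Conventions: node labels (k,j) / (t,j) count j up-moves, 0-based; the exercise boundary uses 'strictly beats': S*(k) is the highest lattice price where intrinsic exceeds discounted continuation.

Δt=0.09033, u=1.11897, d=0.89368, q=0.47915, disc=e^(-rΔt)=0.99838
k=9 terminal: V=max(K-S,0) → 57.3079 51.6101 44.4759 35.5433 24.3589 10.3549 0.0000 0.0000 0.0000 0.0000
k=8: j=0 S=25.2911 intr=54.6189 cont=54.4891 V=54.6189[EX]; j=1 S=31.6667 intr=48.2433 cont=48.1135 V=48.2433[EX]; j=2 S=39.6496 intr=40.2604 cont=40.1306 V=40.2604[EX]; j=3 S=49.6449 intr=30.2651 cont=30.1352 V=30.2651[EX]; j=4 S=62.1600 intr=17.7500 cont=17.6202 V=17.7500[EX]; j=5 S=77.8300 intr=2.0800 cont=5.3846 V=5.3846[hold]; j=6 S=97.4503 intr=0.0000 cont=0.0000 V=0.0000[hold]; j=7 S=122.0166 intr=0.0000 cont=0.0000 V=0.0000[hold]; j=8 S=152.7759 intr=0.0000 cont=0.0000 V=0.0000[hold]  S*(8)=62.1600
k=7: j=0 S=28.2999 intr=51.6101 cont=51.4803 V=51.6101[EX]; j=1 S=35.4341 intr=44.4759 cont=44.3461 V=44.4759[EX]; j=2 S=44.3667 intr=35.5433 cont=35.4135 V=35.5433[EX]; j=3 S=55.5511 intr=24.3589 cont=24.2290 V=24.3589[EX]; j=4 S=69.5551 intr=10.3549 cont=11.8059 V=11.8059[hold]; j=5 S=87.0893 intr=0.0000 cont=2.8000 V=2.8000[hold]; j=6 S=109.0438 intr=0.0000 cont=0.0000 V=0.0000[hold]; j=7 S=136.5328 intr=0.0000 cont=0.0000 V=0.0000[hold]  S*(7)=55.5511
k=6: j=0 S=31.6667 intr=48.2433 cont=48.1135 V=48.2433[EX]; j=1 S=39.6496 intr=40.2604 cont=40.1306 V=40.2604[EX]; j=2 S=49.6449 intr=30.2651 cont=30.1352 V=30.2651[EX]; j=3 S=62.1600 intr=17.7500 cont=18.3143 V=18.3143[hold]; j=4 S=77.8300 intr=2.0800 cont=7.4785 V=7.4785[hold]; j=5 S=97.4503 intr=0.0000 cont=1.4560 V=1.4560[hold]; j=6 S=122.0166 intr=0.0000 cont=0.0000 V=0.0000[hold]  S*(6)=49.6449
k=5: j=0 S=35.4341 intr=44.4759 cont=44.3461 V=44.4759[EX]; j=1 S=44.3667 intr=35.5433 cont=35.4135 V=35.5433[EX]; j=2 S=55.5511 intr=24.3589 cont=24.4990 V=24.4990[hold]; j=3 S=69.5551 intr=10.3549 cont=13.1010 V=13.1010[hold]; j=4 S=87.0893 intr=0.0000 cont=4.5854 V=4.5854[hold]; j=5 S=109.0438 intr=0.0000 cont=0.7571 V=0.7571[hold]  S*(5)=44.3667
k=4: j=0 S=39.6496 intr=40.2604 cont=40.1306 V=40.2604[EX]; j=1 S=49.6449 intr=30.2651 cont=30.2023 V=30.2651[EX]; j=2 S=62.1600 intr=17.7500 cont=19.0067 V=19.0067[hold]; j=3 S=77.8300 intr=2.0800 cont=9.0061 V=9.0061[hold]; j=4 S=97.4503 intr=0.0000 cont=2.7466 V=2.7466[hold]  S*(4)=49.6449
k=3: j=0 S=44.3667 intr=35.5433 cont=35.4135 V=35.5433[EX]; j=1 S=55.5511 intr=24.3589 cont=24.8302 V=24.8302[hold]; j=2 S=69.5551 intr=10.3549 cont=14.1918 V=14.1918[hold]; j=3 S=87.0893 intr=0.0000 cont=5.9971 V=5.9971[hold]  S*(3)=44.3667
k=2: j=0 S=49.6449 intr=30.2651 cont=30.3607 V=30.3607[hold]; j=1 S=62.1600 intr=17.7500 cont=19.7007 V=19.7007[hold]; j=2 S=77.8300 intr=2.0800 cont=10.2486 V=10.2486[hold]  S*(2)=-
k=1: j=0 S=55.5511 intr=24.3589 cont=25.2119 V=25.2119[hold]; j=1 S=69.5551 intr=10.3549 cont=15.1471 V=15.1471[hold]  S*(1)=-
k=0: j=0 S=62.1600 intr=17.7500 cont=20.3562 V=20.3562[hold]  S*(0)=-

price = 20.3562
boundary = - - - 44.3667 49.6449 44.3667 49.6449 55.5511 62.1600
tree:
20.3562
25.2119 15.1471
30.3607 19.7007 10.2486
35.5433 24.8302 14.1918 5.9971
40.2604 30.2651 19.0067 9.0061 2.7466
44.4759 35.5433 24.4990 13.1010 4.5854 0.7571
48.2433 40.2604 30.2651 18.3143 7.4785 1.4560 0.0000
51.6101 44.4759 35.5433 24.3589 11.8059 2.8000 0.0000 0.0000
54.6189 48.2433 40.2604 30.2651 17.7500 5.3846 0.0000 0.0000 0.0000
57.3079 51.6101 44.4759 35.5433 24.3589 10.3549 0.0000 0.0000 0.0000 0.0000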